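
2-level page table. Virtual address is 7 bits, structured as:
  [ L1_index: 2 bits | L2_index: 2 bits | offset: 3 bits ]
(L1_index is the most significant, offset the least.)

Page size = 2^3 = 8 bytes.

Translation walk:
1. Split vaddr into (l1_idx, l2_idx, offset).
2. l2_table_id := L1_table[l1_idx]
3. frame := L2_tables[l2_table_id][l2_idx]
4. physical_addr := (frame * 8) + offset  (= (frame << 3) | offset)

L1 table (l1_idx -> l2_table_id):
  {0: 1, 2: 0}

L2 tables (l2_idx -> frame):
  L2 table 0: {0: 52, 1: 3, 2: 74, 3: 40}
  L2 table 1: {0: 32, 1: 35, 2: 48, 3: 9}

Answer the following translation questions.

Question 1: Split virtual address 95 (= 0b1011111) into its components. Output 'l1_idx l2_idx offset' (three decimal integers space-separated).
vaddr = 95 = 0b1011111
  top 2 bits -> l1_idx = 2
  next 2 bits -> l2_idx = 3
  bottom 3 bits -> offset = 7

Answer: 2 3 7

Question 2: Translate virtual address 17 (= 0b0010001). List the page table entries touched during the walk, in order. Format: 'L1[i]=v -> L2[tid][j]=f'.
Answer: L1[0]=1 -> L2[1][2]=48

Derivation:
vaddr = 17 = 0b0010001
Split: l1_idx=0, l2_idx=2, offset=1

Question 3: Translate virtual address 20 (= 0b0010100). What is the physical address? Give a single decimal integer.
vaddr = 20 = 0b0010100
Split: l1_idx=0, l2_idx=2, offset=4
L1[0] = 1
L2[1][2] = 48
paddr = 48 * 8 + 4 = 388

Answer: 388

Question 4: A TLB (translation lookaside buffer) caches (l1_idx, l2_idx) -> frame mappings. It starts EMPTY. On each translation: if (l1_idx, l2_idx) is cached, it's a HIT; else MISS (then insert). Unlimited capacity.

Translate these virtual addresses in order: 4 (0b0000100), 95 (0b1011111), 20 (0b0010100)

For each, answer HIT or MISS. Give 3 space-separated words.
vaddr=4: (0,0) not in TLB -> MISS, insert
vaddr=95: (2,3) not in TLB -> MISS, insert
vaddr=20: (0,2) not in TLB -> MISS, insert

Answer: MISS MISS MISS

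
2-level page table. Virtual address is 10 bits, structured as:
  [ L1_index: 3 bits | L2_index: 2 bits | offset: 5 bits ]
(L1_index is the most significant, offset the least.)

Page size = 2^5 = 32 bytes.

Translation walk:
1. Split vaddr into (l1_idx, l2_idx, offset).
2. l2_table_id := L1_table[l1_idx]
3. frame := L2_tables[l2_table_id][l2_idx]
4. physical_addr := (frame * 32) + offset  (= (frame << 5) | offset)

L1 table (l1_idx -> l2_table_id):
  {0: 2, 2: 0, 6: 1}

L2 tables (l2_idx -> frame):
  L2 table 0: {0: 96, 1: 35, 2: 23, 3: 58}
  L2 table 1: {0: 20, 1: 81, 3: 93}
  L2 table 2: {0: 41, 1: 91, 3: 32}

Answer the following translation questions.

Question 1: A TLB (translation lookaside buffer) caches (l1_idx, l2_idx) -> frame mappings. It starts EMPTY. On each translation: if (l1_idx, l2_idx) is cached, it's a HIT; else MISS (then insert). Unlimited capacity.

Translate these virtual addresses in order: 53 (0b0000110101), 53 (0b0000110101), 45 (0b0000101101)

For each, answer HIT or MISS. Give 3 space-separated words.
Answer: MISS HIT HIT

Derivation:
vaddr=53: (0,1) not in TLB -> MISS, insert
vaddr=53: (0,1) in TLB -> HIT
vaddr=45: (0,1) in TLB -> HIT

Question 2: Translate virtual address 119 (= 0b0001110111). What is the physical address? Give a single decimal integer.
vaddr = 119 = 0b0001110111
Split: l1_idx=0, l2_idx=3, offset=23
L1[0] = 2
L2[2][3] = 32
paddr = 32 * 32 + 23 = 1047

Answer: 1047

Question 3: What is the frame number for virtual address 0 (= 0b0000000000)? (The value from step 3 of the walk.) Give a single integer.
vaddr = 0: l1_idx=0, l2_idx=0
L1[0] = 2; L2[2][0] = 41

Answer: 41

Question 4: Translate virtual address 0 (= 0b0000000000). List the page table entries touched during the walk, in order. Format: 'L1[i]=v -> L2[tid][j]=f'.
Answer: L1[0]=2 -> L2[2][0]=41

Derivation:
vaddr = 0 = 0b0000000000
Split: l1_idx=0, l2_idx=0, offset=0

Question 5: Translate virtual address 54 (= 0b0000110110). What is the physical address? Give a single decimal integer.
vaddr = 54 = 0b0000110110
Split: l1_idx=0, l2_idx=1, offset=22
L1[0] = 2
L2[2][1] = 91
paddr = 91 * 32 + 22 = 2934

Answer: 2934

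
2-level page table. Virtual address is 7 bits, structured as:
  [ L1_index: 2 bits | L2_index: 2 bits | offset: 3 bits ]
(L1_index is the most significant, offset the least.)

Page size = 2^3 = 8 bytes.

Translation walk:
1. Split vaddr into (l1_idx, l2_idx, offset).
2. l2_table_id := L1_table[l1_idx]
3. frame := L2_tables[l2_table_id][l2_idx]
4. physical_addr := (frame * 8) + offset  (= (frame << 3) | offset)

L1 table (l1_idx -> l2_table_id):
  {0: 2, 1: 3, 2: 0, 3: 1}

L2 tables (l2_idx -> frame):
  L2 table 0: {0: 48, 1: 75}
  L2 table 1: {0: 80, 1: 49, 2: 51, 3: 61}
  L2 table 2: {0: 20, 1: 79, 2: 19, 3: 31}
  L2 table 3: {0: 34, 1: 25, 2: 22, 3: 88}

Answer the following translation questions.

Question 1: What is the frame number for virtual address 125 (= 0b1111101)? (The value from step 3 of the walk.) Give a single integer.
vaddr = 125: l1_idx=3, l2_idx=3
L1[3] = 1; L2[1][3] = 61

Answer: 61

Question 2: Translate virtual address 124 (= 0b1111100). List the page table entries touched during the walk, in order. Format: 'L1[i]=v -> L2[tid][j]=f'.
vaddr = 124 = 0b1111100
Split: l1_idx=3, l2_idx=3, offset=4

Answer: L1[3]=1 -> L2[1][3]=61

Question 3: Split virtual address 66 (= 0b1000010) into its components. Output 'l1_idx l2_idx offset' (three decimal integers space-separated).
vaddr = 66 = 0b1000010
  top 2 bits -> l1_idx = 2
  next 2 bits -> l2_idx = 0
  bottom 3 bits -> offset = 2

Answer: 2 0 2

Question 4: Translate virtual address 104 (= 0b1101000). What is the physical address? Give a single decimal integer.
Answer: 392

Derivation:
vaddr = 104 = 0b1101000
Split: l1_idx=3, l2_idx=1, offset=0
L1[3] = 1
L2[1][1] = 49
paddr = 49 * 8 + 0 = 392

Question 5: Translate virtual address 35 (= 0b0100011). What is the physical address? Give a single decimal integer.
Answer: 275

Derivation:
vaddr = 35 = 0b0100011
Split: l1_idx=1, l2_idx=0, offset=3
L1[1] = 3
L2[3][0] = 34
paddr = 34 * 8 + 3 = 275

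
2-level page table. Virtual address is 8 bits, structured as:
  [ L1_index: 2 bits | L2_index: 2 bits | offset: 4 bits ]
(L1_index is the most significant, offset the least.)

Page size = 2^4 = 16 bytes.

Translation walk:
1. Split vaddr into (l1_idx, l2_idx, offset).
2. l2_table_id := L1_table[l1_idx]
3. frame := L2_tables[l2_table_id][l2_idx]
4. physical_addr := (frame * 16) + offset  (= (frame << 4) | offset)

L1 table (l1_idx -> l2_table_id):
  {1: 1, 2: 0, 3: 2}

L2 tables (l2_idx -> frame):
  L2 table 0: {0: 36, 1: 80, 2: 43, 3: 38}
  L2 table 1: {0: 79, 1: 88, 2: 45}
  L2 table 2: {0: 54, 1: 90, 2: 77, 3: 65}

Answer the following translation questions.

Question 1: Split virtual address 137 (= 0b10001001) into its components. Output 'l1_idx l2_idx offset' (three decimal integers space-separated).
Answer: 2 0 9

Derivation:
vaddr = 137 = 0b10001001
  top 2 bits -> l1_idx = 2
  next 2 bits -> l2_idx = 0
  bottom 4 bits -> offset = 9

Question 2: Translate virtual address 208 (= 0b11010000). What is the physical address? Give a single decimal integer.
Answer: 1440

Derivation:
vaddr = 208 = 0b11010000
Split: l1_idx=3, l2_idx=1, offset=0
L1[3] = 2
L2[2][1] = 90
paddr = 90 * 16 + 0 = 1440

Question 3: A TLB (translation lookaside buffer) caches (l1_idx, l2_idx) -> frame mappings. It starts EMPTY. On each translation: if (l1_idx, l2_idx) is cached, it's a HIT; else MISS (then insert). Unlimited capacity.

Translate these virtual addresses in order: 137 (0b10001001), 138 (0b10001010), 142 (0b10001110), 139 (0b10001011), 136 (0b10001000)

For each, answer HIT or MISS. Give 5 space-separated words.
vaddr=137: (2,0) not in TLB -> MISS, insert
vaddr=138: (2,0) in TLB -> HIT
vaddr=142: (2,0) in TLB -> HIT
vaddr=139: (2,0) in TLB -> HIT
vaddr=136: (2,0) in TLB -> HIT

Answer: MISS HIT HIT HIT HIT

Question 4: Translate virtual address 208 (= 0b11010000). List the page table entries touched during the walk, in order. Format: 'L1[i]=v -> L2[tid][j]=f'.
vaddr = 208 = 0b11010000
Split: l1_idx=3, l2_idx=1, offset=0

Answer: L1[3]=2 -> L2[2][1]=90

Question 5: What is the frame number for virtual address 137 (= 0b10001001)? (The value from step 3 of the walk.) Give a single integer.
Answer: 36

Derivation:
vaddr = 137: l1_idx=2, l2_idx=0
L1[2] = 0; L2[0][0] = 36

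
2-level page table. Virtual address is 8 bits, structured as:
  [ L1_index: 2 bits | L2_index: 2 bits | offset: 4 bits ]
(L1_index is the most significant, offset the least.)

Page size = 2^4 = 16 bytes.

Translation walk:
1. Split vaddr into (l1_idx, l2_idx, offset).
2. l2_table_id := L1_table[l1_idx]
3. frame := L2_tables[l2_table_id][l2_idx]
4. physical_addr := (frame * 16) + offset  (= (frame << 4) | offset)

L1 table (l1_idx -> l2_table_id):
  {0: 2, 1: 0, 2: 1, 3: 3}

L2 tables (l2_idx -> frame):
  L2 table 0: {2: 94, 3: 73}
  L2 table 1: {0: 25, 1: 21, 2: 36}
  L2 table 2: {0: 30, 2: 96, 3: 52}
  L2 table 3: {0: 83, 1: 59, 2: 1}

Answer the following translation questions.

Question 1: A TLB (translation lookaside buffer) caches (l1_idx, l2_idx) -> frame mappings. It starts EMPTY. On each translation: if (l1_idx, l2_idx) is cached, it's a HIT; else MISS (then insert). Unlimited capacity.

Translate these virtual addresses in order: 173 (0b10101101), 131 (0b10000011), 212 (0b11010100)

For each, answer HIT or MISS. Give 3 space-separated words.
Answer: MISS MISS MISS

Derivation:
vaddr=173: (2,2) not in TLB -> MISS, insert
vaddr=131: (2,0) not in TLB -> MISS, insert
vaddr=212: (3,1) not in TLB -> MISS, insert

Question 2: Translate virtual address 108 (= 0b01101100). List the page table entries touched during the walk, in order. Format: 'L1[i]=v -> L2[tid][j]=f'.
Answer: L1[1]=0 -> L2[0][2]=94

Derivation:
vaddr = 108 = 0b01101100
Split: l1_idx=1, l2_idx=2, offset=12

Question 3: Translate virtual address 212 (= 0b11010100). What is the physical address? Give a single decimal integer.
Answer: 948

Derivation:
vaddr = 212 = 0b11010100
Split: l1_idx=3, l2_idx=1, offset=4
L1[3] = 3
L2[3][1] = 59
paddr = 59 * 16 + 4 = 948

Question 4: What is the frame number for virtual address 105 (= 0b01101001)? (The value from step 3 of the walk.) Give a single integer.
vaddr = 105: l1_idx=1, l2_idx=2
L1[1] = 0; L2[0][2] = 94

Answer: 94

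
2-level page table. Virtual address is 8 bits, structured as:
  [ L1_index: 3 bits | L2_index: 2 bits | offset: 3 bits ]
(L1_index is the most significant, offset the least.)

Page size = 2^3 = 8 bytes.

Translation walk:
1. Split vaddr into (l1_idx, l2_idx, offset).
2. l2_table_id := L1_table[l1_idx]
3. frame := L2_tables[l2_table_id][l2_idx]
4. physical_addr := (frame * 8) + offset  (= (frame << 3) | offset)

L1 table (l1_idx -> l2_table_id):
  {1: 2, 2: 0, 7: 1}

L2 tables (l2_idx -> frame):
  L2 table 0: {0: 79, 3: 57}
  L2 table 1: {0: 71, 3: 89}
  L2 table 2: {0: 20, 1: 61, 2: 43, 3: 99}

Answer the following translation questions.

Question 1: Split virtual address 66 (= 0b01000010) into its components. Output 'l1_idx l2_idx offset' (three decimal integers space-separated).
Answer: 2 0 2

Derivation:
vaddr = 66 = 0b01000010
  top 3 bits -> l1_idx = 2
  next 2 bits -> l2_idx = 0
  bottom 3 bits -> offset = 2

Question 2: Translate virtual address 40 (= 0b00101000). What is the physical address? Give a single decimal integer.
Answer: 488

Derivation:
vaddr = 40 = 0b00101000
Split: l1_idx=1, l2_idx=1, offset=0
L1[1] = 2
L2[2][1] = 61
paddr = 61 * 8 + 0 = 488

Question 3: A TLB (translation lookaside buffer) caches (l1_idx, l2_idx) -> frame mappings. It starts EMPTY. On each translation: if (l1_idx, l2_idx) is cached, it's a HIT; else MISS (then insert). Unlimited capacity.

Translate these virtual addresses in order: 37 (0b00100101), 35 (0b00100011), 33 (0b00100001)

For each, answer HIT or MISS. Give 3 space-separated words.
vaddr=37: (1,0) not in TLB -> MISS, insert
vaddr=35: (1,0) in TLB -> HIT
vaddr=33: (1,0) in TLB -> HIT

Answer: MISS HIT HIT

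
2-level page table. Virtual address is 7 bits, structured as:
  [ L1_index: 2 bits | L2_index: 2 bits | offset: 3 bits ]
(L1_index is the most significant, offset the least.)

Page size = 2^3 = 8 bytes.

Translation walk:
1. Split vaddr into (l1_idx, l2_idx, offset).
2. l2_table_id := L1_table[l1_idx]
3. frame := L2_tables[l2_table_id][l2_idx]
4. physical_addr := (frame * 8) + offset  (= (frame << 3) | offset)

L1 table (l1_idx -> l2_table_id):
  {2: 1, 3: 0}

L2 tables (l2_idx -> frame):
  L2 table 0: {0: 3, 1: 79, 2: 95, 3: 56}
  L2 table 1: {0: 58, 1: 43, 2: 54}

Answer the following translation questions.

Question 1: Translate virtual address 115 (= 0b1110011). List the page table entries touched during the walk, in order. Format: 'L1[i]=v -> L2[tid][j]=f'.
vaddr = 115 = 0b1110011
Split: l1_idx=3, l2_idx=2, offset=3

Answer: L1[3]=0 -> L2[0][2]=95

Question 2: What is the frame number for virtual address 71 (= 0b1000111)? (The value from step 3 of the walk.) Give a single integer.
Answer: 58

Derivation:
vaddr = 71: l1_idx=2, l2_idx=0
L1[2] = 1; L2[1][0] = 58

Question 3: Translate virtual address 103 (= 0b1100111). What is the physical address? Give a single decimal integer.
Answer: 31

Derivation:
vaddr = 103 = 0b1100111
Split: l1_idx=3, l2_idx=0, offset=7
L1[3] = 0
L2[0][0] = 3
paddr = 3 * 8 + 7 = 31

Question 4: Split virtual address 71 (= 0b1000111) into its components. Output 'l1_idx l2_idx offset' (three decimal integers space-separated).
Answer: 2 0 7

Derivation:
vaddr = 71 = 0b1000111
  top 2 bits -> l1_idx = 2
  next 2 bits -> l2_idx = 0
  bottom 3 bits -> offset = 7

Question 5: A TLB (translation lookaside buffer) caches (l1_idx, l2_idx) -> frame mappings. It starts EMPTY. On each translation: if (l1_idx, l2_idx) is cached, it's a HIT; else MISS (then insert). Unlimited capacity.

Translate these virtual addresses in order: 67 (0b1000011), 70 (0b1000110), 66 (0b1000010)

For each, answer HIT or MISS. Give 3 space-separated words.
Answer: MISS HIT HIT

Derivation:
vaddr=67: (2,0) not in TLB -> MISS, insert
vaddr=70: (2,0) in TLB -> HIT
vaddr=66: (2,0) in TLB -> HIT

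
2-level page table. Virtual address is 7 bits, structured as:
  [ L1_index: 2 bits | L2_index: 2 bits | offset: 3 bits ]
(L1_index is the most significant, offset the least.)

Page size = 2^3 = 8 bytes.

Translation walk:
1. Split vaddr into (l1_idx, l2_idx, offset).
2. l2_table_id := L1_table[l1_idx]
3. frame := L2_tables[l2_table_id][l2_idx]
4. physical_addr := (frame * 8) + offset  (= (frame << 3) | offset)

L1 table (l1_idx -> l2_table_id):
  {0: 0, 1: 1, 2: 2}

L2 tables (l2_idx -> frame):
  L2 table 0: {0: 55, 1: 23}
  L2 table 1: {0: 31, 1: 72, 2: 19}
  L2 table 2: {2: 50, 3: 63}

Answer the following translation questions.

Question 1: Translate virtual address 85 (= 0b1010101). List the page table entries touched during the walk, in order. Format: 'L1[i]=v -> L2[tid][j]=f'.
Answer: L1[2]=2 -> L2[2][2]=50

Derivation:
vaddr = 85 = 0b1010101
Split: l1_idx=2, l2_idx=2, offset=5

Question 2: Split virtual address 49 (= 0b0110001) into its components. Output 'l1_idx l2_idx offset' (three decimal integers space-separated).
vaddr = 49 = 0b0110001
  top 2 bits -> l1_idx = 1
  next 2 bits -> l2_idx = 2
  bottom 3 bits -> offset = 1

Answer: 1 2 1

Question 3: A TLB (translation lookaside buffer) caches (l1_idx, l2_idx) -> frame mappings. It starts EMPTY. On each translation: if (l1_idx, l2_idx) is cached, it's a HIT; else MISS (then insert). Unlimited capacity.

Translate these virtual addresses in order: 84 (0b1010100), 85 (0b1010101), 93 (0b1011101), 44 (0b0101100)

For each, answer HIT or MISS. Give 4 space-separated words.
vaddr=84: (2,2) not in TLB -> MISS, insert
vaddr=85: (2,2) in TLB -> HIT
vaddr=93: (2,3) not in TLB -> MISS, insert
vaddr=44: (1,1) not in TLB -> MISS, insert

Answer: MISS HIT MISS MISS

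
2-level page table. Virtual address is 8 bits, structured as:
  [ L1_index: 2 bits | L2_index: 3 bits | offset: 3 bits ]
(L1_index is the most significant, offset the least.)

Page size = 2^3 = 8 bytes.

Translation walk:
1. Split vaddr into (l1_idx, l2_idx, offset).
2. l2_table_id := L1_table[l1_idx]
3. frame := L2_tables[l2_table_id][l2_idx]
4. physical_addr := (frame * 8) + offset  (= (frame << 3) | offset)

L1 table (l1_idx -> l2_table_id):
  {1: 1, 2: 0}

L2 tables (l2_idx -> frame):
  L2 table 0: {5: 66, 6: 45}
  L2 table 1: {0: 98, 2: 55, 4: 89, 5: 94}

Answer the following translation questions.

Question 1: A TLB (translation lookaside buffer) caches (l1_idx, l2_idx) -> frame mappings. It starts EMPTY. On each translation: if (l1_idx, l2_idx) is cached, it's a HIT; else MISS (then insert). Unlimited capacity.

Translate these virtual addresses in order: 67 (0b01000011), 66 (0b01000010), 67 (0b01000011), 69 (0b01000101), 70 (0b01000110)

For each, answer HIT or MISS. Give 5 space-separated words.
vaddr=67: (1,0) not in TLB -> MISS, insert
vaddr=66: (1,0) in TLB -> HIT
vaddr=67: (1,0) in TLB -> HIT
vaddr=69: (1,0) in TLB -> HIT
vaddr=70: (1,0) in TLB -> HIT

Answer: MISS HIT HIT HIT HIT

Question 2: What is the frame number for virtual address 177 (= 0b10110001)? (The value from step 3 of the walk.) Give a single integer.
vaddr = 177: l1_idx=2, l2_idx=6
L1[2] = 0; L2[0][6] = 45

Answer: 45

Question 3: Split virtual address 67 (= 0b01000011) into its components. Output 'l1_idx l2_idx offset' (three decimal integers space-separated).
vaddr = 67 = 0b01000011
  top 2 bits -> l1_idx = 1
  next 3 bits -> l2_idx = 0
  bottom 3 bits -> offset = 3

Answer: 1 0 3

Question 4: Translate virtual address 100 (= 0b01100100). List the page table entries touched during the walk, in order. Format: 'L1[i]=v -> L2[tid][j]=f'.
Answer: L1[1]=1 -> L2[1][4]=89

Derivation:
vaddr = 100 = 0b01100100
Split: l1_idx=1, l2_idx=4, offset=4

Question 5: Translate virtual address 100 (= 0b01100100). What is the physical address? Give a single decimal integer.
Answer: 716

Derivation:
vaddr = 100 = 0b01100100
Split: l1_idx=1, l2_idx=4, offset=4
L1[1] = 1
L2[1][4] = 89
paddr = 89 * 8 + 4 = 716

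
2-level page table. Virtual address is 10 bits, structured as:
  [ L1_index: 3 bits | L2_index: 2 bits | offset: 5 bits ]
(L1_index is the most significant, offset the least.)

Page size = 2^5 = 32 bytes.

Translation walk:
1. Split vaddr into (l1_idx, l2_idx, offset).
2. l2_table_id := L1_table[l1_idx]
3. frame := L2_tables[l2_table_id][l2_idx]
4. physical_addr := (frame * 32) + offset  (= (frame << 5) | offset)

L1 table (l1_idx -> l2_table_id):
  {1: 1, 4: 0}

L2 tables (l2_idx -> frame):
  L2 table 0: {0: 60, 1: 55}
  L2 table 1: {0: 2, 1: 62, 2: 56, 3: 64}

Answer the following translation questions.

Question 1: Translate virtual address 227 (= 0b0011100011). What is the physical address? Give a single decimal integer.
vaddr = 227 = 0b0011100011
Split: l1_idx=1, l2_idx=3, offset=3
L1[1] = 1
L2[1][3] = 64
paddr = 64 * 32 + 3 = 2051

Answer: 2051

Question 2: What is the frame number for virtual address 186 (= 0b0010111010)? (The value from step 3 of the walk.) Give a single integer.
vaddr = 186: l1_idx=1, l2_idx=1
L1[1] = 1; L2[1][1] = 62

Answer: 62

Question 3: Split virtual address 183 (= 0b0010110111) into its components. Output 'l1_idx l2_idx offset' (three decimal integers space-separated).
vaddr = 183 = 0b0010110111
  top 3 bits -> l1_idx = 1
  next 2 bits -> l2_idx = 1
  bottom 5 bits -> offset = 23

Answer: 1 1 23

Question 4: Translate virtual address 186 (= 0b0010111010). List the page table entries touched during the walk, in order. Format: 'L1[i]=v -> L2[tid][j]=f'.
Answer: L1[1]=1 -> L2[1][1]=62

Derivation:
vaddr = 186 = 0b0010111010
Split: l1_idx=1, l2_idx=1, offset=26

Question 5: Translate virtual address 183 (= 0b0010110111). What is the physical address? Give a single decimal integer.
vaddr = 183 = 0b0010110111
Split: l1_idx=1, l2_idx=1, offset=23
L1[1] = 1
L2[1][1] = 62
paddr = 62 * 32 + 23 = 2007

Answer: 2007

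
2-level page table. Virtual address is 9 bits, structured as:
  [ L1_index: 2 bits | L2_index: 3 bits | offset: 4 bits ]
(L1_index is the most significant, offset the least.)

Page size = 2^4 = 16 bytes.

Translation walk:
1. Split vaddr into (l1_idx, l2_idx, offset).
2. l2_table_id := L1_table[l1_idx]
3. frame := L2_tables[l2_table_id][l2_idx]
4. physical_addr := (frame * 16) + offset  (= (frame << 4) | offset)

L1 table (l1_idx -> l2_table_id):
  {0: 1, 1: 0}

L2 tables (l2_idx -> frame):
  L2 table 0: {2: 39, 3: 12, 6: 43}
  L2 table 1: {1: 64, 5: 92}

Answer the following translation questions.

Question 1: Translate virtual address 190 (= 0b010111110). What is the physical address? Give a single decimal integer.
Answer: 206

Derivation:
vaddr = 190 = 0b010111110
Split: l1_idx=1, l2_idx=3, offset=14
L1[1] = 0
L2[0][3] = 12
paddr = 12 * 16 + 14 = 206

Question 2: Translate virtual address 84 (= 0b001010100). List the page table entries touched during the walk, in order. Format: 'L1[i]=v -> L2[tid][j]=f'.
Answer: L1[0]=1 -> L2[1][5]=92

Derivation:
vaddr = 84 = 0b001010100
Split: l1_idx=0, l2_idx=5, offset=4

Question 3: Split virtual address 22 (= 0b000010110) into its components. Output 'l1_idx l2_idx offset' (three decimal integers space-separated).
vaddr = 22 = 0b000010110
  top 2 bits -> l1_idx = 0
  next 3 bits -> l2_idx = 1
  bottom 4 bits -> offset = 6

Answer: 0 1 6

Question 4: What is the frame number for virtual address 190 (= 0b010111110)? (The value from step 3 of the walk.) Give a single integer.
Answer: 12

Derivation:
vaddr = 190: l1_idx=1, l2_idx=3
L1[1] = 0; L2[0][3] = 12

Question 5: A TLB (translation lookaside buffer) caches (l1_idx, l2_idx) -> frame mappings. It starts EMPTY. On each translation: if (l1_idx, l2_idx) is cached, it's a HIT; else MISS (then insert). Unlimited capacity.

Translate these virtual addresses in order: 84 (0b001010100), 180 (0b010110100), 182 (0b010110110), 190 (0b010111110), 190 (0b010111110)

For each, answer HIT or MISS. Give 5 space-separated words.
vaddr=84: (0,5) not in TLB -> MISS, insert
vaddr=180: (1,3) not in TLB -> MISS, insert
vaddr=182: (1,3) in TLB -> HIT
vaddr=190: (1,3) in TLB -> HIT
vaddr=190: (1,3) in TLB -> HIT

Answer: MISS MISS HIT HIT HIT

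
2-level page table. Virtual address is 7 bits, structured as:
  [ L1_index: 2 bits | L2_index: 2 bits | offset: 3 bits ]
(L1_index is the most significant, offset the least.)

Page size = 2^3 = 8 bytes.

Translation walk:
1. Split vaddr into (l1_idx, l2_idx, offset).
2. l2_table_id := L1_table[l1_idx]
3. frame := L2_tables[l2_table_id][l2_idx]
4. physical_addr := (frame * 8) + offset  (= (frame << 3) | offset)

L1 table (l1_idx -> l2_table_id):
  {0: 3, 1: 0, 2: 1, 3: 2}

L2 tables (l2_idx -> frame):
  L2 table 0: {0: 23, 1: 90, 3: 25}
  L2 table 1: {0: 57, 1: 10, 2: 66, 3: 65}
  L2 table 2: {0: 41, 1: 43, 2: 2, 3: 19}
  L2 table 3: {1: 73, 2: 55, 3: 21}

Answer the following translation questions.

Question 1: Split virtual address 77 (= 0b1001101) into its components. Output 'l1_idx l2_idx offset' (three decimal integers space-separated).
Answer: 2 1 5

Derivation:
vaddr = 77 = 0b1001101
  top 2 bits -> l1_idx = 2
  next 2 bits -> l2_idx = 1
  bottom 3 bits -> offset = 5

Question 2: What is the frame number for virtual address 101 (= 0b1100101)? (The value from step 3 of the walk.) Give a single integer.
vaddr = 101: l1_idx=3, l2_idx=0
L1[3] = 2; L2[2][0] = 41

Answer: 41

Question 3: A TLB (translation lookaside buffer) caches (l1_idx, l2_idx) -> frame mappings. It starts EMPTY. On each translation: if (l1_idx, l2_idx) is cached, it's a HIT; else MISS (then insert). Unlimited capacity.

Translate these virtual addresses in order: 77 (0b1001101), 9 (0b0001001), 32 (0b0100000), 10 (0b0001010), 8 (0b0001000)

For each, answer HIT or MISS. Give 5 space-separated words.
Answer: MISS MISS MISS HIT HIT

Derivation:
vaddr=77: (2,1) not in TLB -> MISS, insert
vaddr=9: (0,1) not in TLB -> MISS, insert
vaddr=32: (1,0) not in TLB -> MISS, insert
vaddr=10: (0,1) in TLB -> HIT
vaddr=8: (0,1) in TLB -> HIT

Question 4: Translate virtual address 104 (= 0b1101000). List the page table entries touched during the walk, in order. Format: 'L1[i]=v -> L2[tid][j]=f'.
Answer: L1[3]=2 -> L2[2][1]=43

Derivation:
vaddr = 104 = 0b1101000
Split: l1_idx=3, l2_idx=1, offset=0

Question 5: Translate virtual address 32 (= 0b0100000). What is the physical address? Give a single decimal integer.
vaddr = 32 = 0b0100000
Split: l1_idx=1, l2_idx=0, offset=0
L1[1] = 0
L2[0][0] = 23
paddr = 23 * 8 + 0 = 184

Answer: 184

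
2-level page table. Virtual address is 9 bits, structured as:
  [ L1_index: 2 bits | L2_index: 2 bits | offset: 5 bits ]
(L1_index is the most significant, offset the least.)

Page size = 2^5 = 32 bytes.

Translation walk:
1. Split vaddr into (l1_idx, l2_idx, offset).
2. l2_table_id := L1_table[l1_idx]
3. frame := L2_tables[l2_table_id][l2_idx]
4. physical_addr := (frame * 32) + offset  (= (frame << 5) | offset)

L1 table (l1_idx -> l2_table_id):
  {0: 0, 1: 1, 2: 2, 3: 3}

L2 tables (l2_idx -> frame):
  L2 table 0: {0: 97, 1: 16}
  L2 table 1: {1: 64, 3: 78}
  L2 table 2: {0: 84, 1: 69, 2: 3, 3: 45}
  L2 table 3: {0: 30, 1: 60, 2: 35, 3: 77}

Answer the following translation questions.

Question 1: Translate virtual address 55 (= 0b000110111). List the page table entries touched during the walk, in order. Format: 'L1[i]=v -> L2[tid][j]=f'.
Answer: L1[0]=0 -> L2[0][1]=16

Derivation:
vaddr = 55 = 0b000110111
Split: l1_idx=0, l2_idx=1, offset=23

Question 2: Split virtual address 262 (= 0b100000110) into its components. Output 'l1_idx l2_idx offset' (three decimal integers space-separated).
Answer: 2 0 6

Derivation:
vaddr = 262 = 0b100000110
  top 2 bits -> l1_idx = 2
  next 2 bits -> l2_idx = 0
  bottom 5 bits -> offset = 6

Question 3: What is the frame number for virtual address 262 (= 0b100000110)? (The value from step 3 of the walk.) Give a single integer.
Answer: 84

Derivation:
vaddr = 262: l1_idx=2, l2_idx=0
L1[2] = 2; L2[2][0] = 84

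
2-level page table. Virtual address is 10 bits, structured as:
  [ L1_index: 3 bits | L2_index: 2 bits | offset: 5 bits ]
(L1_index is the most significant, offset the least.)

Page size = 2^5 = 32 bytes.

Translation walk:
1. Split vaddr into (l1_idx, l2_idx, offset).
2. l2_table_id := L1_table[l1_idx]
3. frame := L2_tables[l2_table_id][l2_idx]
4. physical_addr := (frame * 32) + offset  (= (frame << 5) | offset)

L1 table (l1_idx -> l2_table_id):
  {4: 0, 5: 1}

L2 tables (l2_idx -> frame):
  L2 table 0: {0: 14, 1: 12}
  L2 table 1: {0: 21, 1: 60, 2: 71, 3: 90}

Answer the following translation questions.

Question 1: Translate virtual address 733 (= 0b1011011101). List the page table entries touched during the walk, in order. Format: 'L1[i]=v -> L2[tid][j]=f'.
vaddr = 733 = 0b1011011101
Split: l1_idx=5, l2_idx=2, offset=29

Answer: L1[5]=1 -> L2[1][2]=71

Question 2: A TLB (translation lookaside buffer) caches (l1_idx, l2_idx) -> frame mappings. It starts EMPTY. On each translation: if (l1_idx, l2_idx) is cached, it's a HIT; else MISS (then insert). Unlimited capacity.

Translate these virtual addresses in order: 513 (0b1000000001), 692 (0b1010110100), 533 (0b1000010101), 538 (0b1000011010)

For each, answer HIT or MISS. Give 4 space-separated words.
Answer: MISS MISS HIT HIT

Derivation:
vaddr=513: (4,0) not in TLB -> MISS, insert
vaddr=692: (5,1) not in TLB -> MISS, insert
vaddr=533: (4,0) in TLB -> HIT
vaddr=538: (4,0) in TLB -> HIT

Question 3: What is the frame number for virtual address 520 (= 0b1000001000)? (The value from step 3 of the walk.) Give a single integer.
vaddr = 520: l1_idx=4, l2_idx=0
L1[4] = 0; L2[0][0] = 14

Answer: 14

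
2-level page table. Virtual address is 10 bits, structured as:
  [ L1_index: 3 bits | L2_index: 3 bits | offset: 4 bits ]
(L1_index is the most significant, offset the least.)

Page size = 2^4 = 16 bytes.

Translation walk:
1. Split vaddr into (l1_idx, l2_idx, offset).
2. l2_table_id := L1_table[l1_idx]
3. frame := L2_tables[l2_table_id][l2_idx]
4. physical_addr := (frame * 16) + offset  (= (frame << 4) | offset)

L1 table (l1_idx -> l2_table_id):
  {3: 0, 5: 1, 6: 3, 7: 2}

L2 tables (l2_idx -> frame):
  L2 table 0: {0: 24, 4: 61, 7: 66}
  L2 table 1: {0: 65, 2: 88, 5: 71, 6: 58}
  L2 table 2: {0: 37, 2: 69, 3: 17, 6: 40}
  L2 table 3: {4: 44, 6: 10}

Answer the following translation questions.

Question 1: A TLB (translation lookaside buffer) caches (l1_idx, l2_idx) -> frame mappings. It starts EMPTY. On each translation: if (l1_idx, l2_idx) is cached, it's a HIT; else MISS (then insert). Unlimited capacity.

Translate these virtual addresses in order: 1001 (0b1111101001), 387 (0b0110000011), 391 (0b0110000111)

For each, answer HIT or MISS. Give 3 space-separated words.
vaddr=1001: (7,6) not in TLB -> MISS, insert
vaddr=387: (3,0) not in TLB -> MISS, insert
vaddr=391: (3,0) in TLB -> HIT

Answer: MISS MISS HIT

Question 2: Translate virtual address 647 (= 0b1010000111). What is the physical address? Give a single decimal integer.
Answer: 1047

Derivation:
vaddr = 647 = 0b1010000111
Split: l1_idx=5, l2_idx=0, offset=7
L1[5] = 1
L2[1][0] = 65
paddr = 65 * 16 + 7 = 1047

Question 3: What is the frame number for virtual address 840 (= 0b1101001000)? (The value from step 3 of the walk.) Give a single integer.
vaddr = 840: l1_idx=6, l2_idx=4
L1[6] = 3; L2[3][4] = 44

Answer: 44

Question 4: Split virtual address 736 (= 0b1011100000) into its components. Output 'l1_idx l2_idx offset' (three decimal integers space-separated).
vaddr = 736 = 0b1011100000
  top 3 bits -> l1_idx = 5
  next 3 bits -> l2_idx = 6
  bottom 4 bits -> offset = 0

Answer: 5 6 0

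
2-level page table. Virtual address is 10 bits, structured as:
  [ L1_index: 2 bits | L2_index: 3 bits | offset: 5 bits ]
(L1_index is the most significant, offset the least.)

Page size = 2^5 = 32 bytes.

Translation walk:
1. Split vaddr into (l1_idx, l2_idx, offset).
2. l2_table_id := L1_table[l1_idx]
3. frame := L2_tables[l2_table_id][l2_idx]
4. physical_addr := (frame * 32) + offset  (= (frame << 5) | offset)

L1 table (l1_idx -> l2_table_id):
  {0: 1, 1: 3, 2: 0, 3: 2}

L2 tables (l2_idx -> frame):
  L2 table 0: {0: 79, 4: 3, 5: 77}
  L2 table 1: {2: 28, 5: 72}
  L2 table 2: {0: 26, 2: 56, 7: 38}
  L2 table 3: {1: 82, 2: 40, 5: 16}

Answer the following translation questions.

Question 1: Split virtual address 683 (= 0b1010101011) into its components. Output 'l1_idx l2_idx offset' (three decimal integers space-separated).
vaddr = 683 = 0b1010101011
  top 2 bits -> l1_idx = 2
  next 3 bits -> l2_idx = 5
  bottom 5 bits -> offset = 11

Answer: 2 5 11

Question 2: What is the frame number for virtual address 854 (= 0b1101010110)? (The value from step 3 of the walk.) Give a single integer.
vaddr = 854: l1_idx=3, l2_idx=2
L1[3] = 2; L2[2][2] = 56

Answer: 56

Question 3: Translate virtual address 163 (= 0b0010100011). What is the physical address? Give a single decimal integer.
Answer: 2307

Derivation:
vaddr = 163 = 0b0010100011
Split: l1_idx=0, l2_idx=5, offset=3
L1[0] = 1
L2[1][5] = 72
paddr = 72 * 32 + 3 = 2307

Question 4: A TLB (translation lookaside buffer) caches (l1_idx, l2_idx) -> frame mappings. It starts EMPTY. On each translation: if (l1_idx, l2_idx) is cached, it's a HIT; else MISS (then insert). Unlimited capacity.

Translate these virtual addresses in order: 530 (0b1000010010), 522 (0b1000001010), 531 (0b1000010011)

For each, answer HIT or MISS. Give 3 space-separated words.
Answer: MISS HIT HIT

Derivation:
vaddr=530: (2,0) not in TLB -> MISS, insert
vaddr=522: (2,0) in TLB -> HIT
vaddr=531: (2,0) in TLB -> HIT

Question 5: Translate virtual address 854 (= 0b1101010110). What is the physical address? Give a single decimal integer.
Answer: 1814

Derivation:
vaddr = 854 = 0b1101010110
Split: l1_idx=3, l2_idx=2, offset=22
L1[3] = 2
L2[2][2] = 56
paddr = 56 * 32 + 22 = 1814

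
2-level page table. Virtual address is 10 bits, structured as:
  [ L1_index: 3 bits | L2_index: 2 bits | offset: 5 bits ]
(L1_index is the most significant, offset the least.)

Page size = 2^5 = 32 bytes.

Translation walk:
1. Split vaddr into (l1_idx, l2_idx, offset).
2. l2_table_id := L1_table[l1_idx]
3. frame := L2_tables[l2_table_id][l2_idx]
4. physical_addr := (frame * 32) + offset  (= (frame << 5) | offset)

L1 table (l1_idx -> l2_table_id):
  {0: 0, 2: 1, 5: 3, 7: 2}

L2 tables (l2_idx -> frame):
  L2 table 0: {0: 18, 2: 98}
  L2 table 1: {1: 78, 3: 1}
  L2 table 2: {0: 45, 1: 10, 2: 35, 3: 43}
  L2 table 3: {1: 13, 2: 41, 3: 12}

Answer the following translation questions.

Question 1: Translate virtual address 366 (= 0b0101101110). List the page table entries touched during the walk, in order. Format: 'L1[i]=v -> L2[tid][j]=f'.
vaddr = 366 = 0b0101101110
Split: l1_idx=2, l2_idx=3, offset=14

Answer: L1[2]=1 -> L2[1][3]=1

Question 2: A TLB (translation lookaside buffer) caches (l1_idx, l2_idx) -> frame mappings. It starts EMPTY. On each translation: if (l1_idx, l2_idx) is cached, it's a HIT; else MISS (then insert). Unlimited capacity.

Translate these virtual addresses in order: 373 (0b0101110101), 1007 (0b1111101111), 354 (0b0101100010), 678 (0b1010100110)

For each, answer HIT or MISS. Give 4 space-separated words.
Answer: MISS MISS HIT MISS

Derivation:
vaddr=373: (2,3) not in TLB -> MISS, insert
vaddr=1007: (7,3) not in TLB -> MISS, insert
vaddr=354: (2,3) in TLB -> HIT
vaddr=678: (5,1) not in TLB -> MISS, insert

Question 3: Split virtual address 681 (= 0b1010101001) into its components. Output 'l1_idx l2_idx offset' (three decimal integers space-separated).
Answer: 5 1 9

Derivation:
vaddr = 681 = 0b1010101001
  top 3 bits -> l1_idx = 5
  next 2 bits -> l2_idx = 1
  bottom 5 bits -> offset = 9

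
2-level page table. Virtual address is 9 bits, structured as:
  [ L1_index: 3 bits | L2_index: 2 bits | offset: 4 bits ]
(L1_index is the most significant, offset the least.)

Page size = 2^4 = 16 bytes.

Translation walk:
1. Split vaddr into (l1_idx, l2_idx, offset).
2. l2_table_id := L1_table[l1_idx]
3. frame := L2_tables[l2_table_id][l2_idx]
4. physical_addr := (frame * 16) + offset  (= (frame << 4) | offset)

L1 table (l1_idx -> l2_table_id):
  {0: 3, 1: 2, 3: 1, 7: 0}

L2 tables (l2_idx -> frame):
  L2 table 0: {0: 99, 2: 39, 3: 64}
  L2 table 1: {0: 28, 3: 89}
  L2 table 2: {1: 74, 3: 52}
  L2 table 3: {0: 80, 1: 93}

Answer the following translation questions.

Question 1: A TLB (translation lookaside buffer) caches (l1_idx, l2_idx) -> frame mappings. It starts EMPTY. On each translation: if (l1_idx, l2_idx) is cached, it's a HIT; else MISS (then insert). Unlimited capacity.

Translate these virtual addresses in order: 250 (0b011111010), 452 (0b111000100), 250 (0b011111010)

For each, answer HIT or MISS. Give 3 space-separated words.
Answer: MISS MISS HIT

Derivation:
vaddr=250: (3,3) not in TLB -> MISS, insert
vaddr=452: (7,0) not in TLB -> MISS, insert
vaddr=250: (3,3) in TLB -> HIT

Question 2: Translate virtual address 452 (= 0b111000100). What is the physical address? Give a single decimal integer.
Answer: 1588

Derivation:
vaddr = 452 = 0b111000100
Split: l1_idx=7, l2_idx=0, offset=4
L1[7] = 0
L2[0][0] = 99
paddr = 99 * 16 + 4 = 1588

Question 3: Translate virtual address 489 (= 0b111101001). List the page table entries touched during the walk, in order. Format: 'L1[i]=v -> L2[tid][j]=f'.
Answer: L1[7]=0 -> L2[0][2]=39

Derivation:
vaddr = 489 = 0b111101001
Split: l1_idx=7, l2_idx=2, offset=9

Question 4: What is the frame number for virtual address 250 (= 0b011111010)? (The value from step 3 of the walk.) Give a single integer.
vaddr = 250: l1_idx=3, l2_idx=3
L1[3] = 1; L2[1][3] = 89

Answer: 89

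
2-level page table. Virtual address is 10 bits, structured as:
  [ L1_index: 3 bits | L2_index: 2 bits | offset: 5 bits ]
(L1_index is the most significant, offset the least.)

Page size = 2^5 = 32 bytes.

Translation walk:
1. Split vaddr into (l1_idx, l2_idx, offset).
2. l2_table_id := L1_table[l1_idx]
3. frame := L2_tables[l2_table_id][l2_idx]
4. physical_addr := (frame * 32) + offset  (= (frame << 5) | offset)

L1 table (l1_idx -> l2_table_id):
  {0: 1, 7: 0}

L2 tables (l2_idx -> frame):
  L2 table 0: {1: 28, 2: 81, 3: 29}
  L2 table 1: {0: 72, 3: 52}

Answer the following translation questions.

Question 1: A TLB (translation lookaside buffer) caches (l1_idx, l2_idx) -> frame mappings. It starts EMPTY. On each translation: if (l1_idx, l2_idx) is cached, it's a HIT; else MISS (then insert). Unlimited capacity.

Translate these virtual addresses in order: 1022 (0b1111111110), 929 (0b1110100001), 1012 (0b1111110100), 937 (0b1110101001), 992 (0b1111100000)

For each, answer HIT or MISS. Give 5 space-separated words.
vaddr=1022: (7,3) not in TLB -> MISS, insert
vaddr=929: (7,1) not in TLB -> MISS, insert
vaddr=1012: (7,3) in TLB -> HIT
vaddr=937: (7,1) in TLB -> HIT
vaddr=992: (7,3) in TLB -> HIT

Answer: MISS MISS HIT HIT HIT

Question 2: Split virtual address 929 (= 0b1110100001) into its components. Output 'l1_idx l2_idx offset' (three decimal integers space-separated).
vaddr = 929 = 0b1110100001
  top 3 bits -> l1_idx = 7
  next 2 bits -> l2_idx = 1
  bottom 5 bits -> offset = 1

Answer: 7 1 1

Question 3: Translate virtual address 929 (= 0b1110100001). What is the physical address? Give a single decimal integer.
Answer: 897

Derivation:
vaddr = 929 = 0b1110100001
Split: l1_idx=7, l2_idx=1, offset=1
L1[7] = 0
L2[0][1] = 28
paddr = 28 * 32 + 1 = 897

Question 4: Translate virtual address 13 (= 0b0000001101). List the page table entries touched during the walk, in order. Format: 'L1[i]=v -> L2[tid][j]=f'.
vaddr = 13 = 0b0000001101
Split: l1_idx=0, l2_idx=0, offset=13

Answer: L1[0]=1 -> L2[1][0]=72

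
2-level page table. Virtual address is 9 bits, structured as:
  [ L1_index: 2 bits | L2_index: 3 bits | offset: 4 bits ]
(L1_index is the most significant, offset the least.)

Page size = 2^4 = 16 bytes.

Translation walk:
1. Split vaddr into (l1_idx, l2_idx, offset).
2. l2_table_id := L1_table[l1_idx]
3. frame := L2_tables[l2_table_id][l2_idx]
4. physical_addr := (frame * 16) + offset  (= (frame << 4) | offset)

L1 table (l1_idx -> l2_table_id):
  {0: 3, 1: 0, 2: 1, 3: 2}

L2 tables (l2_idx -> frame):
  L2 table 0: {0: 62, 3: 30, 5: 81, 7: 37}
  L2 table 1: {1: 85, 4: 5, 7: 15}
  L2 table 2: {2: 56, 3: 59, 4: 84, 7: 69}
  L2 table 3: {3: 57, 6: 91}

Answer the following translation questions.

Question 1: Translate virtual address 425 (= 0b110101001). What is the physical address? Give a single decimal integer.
vaddr = 425 = 0b110101001
Split: l1_idx=3, l2_idx=2, offset=9
L1[3] = 2
L2[2][2] = 56
paddr = 56 * 16 + 9 = 905

Answer: 905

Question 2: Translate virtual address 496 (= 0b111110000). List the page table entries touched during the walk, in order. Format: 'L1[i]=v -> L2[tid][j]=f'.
Answer: L1[3]=2 -> L2[2][7]=69

Derivation:
vaddr = 496 = 0b111110000
Split: l1_idx=3, l2_idx=7, offset=0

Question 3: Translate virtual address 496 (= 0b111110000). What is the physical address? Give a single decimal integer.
Answer: 1104

Derivation:
vaddr = 496 = 0b111110000
Split: l1_idx=3, l2_idx=7, offset=0
L1[3] = 2
L2[2][7] = 69
paddr = 69 * 16 + 0 = 1104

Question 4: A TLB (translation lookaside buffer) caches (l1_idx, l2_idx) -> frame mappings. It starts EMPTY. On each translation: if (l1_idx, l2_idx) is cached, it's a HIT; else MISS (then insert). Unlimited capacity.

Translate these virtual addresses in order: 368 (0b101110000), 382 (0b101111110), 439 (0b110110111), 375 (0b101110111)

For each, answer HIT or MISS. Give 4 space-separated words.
vaddr=368: (2,7) not in TLB -> MISS, insert
vaddr=382: (2,7) in TLB -> HIT
vaddr=439: (3,3) not in TLB -> MISS, insert
vaddr=375: (2,7) in TLB -> HIT

Answer: MISS HIT MISS HIT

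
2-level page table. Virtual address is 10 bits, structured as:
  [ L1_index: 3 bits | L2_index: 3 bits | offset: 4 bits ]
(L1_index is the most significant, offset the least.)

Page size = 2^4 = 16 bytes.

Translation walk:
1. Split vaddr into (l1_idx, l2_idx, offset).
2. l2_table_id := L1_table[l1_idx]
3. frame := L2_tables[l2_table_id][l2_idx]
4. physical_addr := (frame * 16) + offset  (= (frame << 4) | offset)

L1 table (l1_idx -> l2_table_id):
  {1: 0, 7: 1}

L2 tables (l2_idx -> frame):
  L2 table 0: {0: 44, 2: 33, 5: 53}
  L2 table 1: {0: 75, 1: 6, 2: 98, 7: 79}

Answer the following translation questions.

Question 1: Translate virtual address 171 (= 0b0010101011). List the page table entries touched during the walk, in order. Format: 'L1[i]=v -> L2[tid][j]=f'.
vaddr = 171 = 0b0010101011
Split: l1_idx=1, l2_idx=2, offset=11

Answer: L1[1]=0 -> L2[0][2]=33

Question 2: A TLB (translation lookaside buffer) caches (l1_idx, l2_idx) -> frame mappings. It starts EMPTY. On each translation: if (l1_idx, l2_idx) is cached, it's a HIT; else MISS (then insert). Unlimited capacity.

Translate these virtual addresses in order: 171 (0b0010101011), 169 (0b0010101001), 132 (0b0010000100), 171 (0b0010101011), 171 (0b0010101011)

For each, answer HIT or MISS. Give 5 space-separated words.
vaddr=171: (1,2) not in TLB -> MISS, insert
vaddr=169: (1,2) in TLB -> HIT
vaddr=132: (1,0) not in TLB -> MISS, insert
vaddr=171: (1,2) in TLB -> HIT
vaddr=171: (1,2) in TLB -> HIT

Answer: MISS HIT MISS HIT HIT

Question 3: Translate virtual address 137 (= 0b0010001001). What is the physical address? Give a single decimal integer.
vaddr = 137 = 0b0010001001
Split: l1_idx=1, l2_idx=0, offset=9
L1[1] = 0
L2[0][0] = 44
paddr = 44 * 16 + 9 = 713

Answer: 713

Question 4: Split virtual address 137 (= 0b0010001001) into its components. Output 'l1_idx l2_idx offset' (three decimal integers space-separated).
Answer: 1 0 9

Derivation:
vaddr = 137 = 0b0010001001
  top 3 bits -> l1_idx = 1
  next 3 bits -> l2_idx = 0
  bottom 4 bits -> offset = 9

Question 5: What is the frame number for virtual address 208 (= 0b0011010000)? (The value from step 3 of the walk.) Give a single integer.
Answer: 53

Derivation:
vaddr = 208: l1_idx=1, l2_idx=5
L1[1] = 0; L2[0][5] = 53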